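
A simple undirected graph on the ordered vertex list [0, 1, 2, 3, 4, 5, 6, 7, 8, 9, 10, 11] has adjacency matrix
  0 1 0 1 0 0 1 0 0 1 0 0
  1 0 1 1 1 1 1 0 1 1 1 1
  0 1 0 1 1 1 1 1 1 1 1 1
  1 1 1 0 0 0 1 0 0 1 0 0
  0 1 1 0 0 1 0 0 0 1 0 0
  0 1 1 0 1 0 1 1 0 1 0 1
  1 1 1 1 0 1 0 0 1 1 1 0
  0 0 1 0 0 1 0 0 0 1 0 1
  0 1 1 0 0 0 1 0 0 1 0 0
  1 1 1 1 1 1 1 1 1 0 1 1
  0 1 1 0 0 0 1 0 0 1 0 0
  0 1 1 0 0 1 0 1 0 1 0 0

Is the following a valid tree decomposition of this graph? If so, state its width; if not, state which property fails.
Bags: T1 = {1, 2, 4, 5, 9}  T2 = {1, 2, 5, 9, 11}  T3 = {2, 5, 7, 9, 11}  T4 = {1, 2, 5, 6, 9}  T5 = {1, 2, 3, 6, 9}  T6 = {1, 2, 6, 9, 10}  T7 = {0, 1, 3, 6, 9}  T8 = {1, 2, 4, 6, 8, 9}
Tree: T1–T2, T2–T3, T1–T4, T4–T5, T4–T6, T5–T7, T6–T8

A tree decomposition must satisfy three properties: every vertex lies in some bag; for every edge, both endpoints lie together in some bag; and for every vertex, the bags containing it form a connected subtree. Here bags containing vertex 4 are not connected in the tree, so the decomposition is invalid.

No — bags containing vertex 4 are not connected in the tree.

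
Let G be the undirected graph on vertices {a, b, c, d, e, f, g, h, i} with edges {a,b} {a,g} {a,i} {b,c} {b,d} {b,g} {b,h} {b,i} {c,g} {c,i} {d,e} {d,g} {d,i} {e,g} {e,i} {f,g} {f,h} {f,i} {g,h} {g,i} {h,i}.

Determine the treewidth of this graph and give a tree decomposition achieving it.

Each bag holds 4 vertices, so the decomposition has width 3, which upper-bounds the treewidth. For the lower bound, the 4 vertices {d, e, g, i} are pairwise adjacent, and any tree decomposition puts a clique entirely inside one bag — forcing width ≥ 3. The upper and lower bounds meet at 3, so that is the treewidth.

Treewidth 3.
One optimal decomposition is:
Bags: B1 = {b, g, h, i}  B2 = {a, b, g, i}  B3 = {b, d, g, i}  B4 = {b, c, g, i}  B5 = {d, e, g, i}  B6 = {f, g, h, i}
Tree: B1–B2, B1–B3, B2–B4, B3–B5, B1–B6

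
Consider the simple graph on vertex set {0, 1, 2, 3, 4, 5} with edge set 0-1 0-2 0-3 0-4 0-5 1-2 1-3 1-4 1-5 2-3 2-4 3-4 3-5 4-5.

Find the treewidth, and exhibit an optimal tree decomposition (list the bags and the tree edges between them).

Every bag has size at most 5, so the width is 5 − 1 = 4 and tw(G) ≤ 4. For the lower bound, the 5 vertices {0, 1, 2, 3, 4} are pairwise adjacent, and any tree decomposition puts a clique entirely inside one bag — forcing width ≥ 4. Therefore the treewidth is 4.

Treewidth 4.
One optimal decomposition is:
Bags: B1 = {0, 1, 2, 3, 4}  B2 = {0, 1, 3, 4, 5}
Tree: B1–B2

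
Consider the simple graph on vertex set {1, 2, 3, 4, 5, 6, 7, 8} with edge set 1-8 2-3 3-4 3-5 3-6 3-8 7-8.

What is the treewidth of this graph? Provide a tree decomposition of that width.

Treewidth 1.
One optimal decomposition is:
Bags: B1 = {3, 8}  B2 = {1, 8}  B3 = {3, 4}  B4 = {7, 8}  B5 = {2, 3}  B6 = {3, 6}  B7 = {3, 5}
Tree: B1–B2, B1–B3, B2–B4, B1–B5, B3–B6, B6–B7

Every bag has size at most 2, so the width is 2 − 1 = 1 and tw(G) ≤ 1. Any graph with an edge has treewidth ≥ 1, and G has the edge 8–3. Therefore the treewidth is 1.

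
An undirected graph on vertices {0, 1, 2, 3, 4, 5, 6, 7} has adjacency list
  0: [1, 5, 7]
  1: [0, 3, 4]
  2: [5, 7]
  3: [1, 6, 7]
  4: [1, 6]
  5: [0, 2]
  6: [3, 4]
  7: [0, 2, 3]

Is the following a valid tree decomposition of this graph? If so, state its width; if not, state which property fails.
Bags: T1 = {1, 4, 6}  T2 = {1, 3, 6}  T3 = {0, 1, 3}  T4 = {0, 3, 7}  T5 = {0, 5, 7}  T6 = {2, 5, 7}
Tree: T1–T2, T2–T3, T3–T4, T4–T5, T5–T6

Yes; width 2.

Checking the three conditions: (i) the bags cover all of {0, 1, 2, 3, 4, 5, 6, 7}; (ii) for each edge, some bag contains both endpoints; (iii) the bags containing any fixed vertex form a subtree. All hold, so the decomposition is valid with width 3 − 1 = 2.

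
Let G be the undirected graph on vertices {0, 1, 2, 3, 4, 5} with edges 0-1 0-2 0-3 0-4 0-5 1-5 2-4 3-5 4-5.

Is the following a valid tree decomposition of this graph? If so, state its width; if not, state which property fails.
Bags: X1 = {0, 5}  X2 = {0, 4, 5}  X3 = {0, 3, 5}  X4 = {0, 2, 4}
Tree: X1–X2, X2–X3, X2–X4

A tree decomposition must satisfy three properties: every vertex lies in some bag; for every edge, both endpoints lie together in some bag; and for every vertex, the bags containing it form a connected subtree. Here vertex 1 appears in no bag, so the decomposition is invalid.

No — vertex 1 appears in no bag.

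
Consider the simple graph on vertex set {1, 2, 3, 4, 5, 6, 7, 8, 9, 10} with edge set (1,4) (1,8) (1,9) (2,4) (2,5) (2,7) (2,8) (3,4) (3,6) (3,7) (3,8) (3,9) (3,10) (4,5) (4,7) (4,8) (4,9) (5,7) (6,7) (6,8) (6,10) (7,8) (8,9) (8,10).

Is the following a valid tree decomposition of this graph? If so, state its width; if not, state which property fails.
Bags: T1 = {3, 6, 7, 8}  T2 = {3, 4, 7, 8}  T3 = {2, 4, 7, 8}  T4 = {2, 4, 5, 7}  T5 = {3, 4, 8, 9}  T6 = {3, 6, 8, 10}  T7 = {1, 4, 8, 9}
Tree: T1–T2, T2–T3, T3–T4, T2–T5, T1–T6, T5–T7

Yes; width 3.

Every vertex of G appears in some bag (union = {1, 2, 3, 4, 5, 6, 7, 8, 9, 10}); every edge is covered by a bag; and for each vertex v the set of bags containing v is connected in the bag tree. The decomposition is therefore valid. The largest bag has 4 vertices, so the width is 3.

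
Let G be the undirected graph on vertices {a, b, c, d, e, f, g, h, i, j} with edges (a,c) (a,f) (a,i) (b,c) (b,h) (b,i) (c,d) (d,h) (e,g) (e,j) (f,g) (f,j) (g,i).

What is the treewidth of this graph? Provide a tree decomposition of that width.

Every bag has size at most 3, so the width is 3 − 1 = 2 and tw(G) ≤ 2. For the lower bound, G contains the cycle d–h–b–c–d, so G is not a forest; only forests have treewidth ≤ 1, hence tw(G) ≥ 2. Therefore the treewidth is 2.

Treewidth 2.
One such decomposition:
Bags: B1 = {c, d, h}  B2 = {b, c, h}  B3 = {a, b, c}  B4 = {a, b, i}  B5 = {a, f, i}  B6 = {f, g, i}  B7 = {f, g, j}  B8 = {e, g, j}
Tree: B1–B2, B2–B3, B3–B4, B4–B5, B5–B6, B6–B7, B7–B8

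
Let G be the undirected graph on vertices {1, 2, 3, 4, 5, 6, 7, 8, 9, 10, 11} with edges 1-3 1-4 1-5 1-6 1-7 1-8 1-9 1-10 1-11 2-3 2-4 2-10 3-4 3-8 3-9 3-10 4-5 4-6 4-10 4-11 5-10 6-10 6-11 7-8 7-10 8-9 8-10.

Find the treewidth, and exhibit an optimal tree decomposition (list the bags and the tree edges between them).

Every bag has size at most 4, so the width is 4 − 1 = 3 and tw(G) ≤ 3. Conversely, {1, 3, 8, 9} is a clique of size 4, and the vertices of any clique must share a bag in every tree decomposition; so some bag has ≥ 4 vertices and tw(G) ≥ 3. The upper and lower bounds meet at 3, so that is the treewidth.

Treewidth 3.
Bags: B1 = {1, 3, 8, 10}  B2 = {1, 3, 4, 10}  B3 = {1, 7, 8, 10}  B4 = {1, 3, 8, 9}  B5 = {1, 4, 6, 10}  B6 = {1, 4, 5, 10}  B7 = {1, 4, 6, 11}  B8 = {2, 3, 4, 10}
Tree: B1–B2, B1–B3, B1–B4, B2–B5, B5–B6, B5–B7, B2–B8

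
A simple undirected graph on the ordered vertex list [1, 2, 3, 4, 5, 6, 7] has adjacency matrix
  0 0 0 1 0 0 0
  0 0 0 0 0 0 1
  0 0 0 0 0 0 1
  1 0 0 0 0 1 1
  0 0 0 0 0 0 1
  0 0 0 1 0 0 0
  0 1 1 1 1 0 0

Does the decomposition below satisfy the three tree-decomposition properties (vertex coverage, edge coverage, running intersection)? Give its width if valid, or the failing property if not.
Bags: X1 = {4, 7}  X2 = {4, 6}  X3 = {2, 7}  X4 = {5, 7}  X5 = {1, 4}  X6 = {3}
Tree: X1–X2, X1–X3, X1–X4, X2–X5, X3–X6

A tree decomposition must satisfy three properties: every vertex lies in some bag; for every edge, both endpoints lie together in some bag; and for every vertex, the bags containing it form a connected subtree. Here edge (7,3) lies in no bag, so the decomposition is invalid.

No — edge (7,3) lies in no bag.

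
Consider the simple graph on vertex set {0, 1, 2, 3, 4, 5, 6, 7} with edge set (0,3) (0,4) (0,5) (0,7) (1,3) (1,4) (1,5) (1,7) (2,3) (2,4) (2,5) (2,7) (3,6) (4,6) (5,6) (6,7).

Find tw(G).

A width-4 tree decomposition is:
Bags: B1 = {3, 4, 5, 6, 7}  B2 = {0, 3, 4, 5, 7}  B3 = {2, 3, 4, 5, 7}  B4 = {1, 3, 4, 5, 7}
Tree: B1–B2, B2–B3, B3–B4
Every bag has size at most 5, so the width is 5 − 1 = 4 and tw(G) ≤ 4. For the lower bound: the 5 vertex sets {5,6}, {0,3}, {2,4}, {7}, {1} are disjoint, each induces a connected subgraph, and every pair is joined by at least one edge of G. Contracting each set to a single vertex therefore yields K_{5} as a minor, and since treewidth is minor-monotone, tw(G) ≥ tw(K_{5}) = 4. Hence tw(G) = 4 exactly.

4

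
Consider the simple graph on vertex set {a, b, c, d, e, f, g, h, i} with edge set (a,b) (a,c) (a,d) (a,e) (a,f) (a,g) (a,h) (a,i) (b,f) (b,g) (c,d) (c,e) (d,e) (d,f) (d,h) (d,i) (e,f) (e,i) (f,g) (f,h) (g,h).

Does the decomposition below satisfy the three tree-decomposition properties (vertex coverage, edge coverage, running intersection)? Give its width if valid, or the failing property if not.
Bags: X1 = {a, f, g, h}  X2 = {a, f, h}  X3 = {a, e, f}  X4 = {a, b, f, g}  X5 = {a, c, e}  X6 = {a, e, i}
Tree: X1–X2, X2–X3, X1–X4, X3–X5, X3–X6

A tree decomposition must satisfy three properties: every vertex lies in some bag; for every edge, both endpoints lie together in some bag; and for every vertex, the bags containing it form a connected subtree. Here vertex d appears in no bag, so the decomposition is invalid.

No — vertex d appears in no bag.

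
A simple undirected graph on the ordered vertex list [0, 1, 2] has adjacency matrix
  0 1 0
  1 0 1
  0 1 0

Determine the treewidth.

1

A width-1 tree decomposition is:
Bags: B1 = {0, 1}  B2 = {1, 2}
Tree: B1–B2
Every bag has size at most 2, so the width is 2 − 1 = 1 and tw(G) ≤ 1. Any graph with an edge has treewidth ≥ 1, and G has the edge 1–0. Hence tw(G) = 1 exactly.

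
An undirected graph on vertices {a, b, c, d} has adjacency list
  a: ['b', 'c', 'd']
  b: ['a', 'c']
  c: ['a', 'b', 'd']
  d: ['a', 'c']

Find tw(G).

2

A width-2 tree decomposition is:
Bags: B1 = {a, b, c}  B2 = {a, c, d}
Tree: B1–B2
Each bag holds 3 vertices, so the decomposition has width 2, which upper-bounds the treewidth. For the lower bound, the 3 vertices {a, c, d} are pairwise adjacent, and any tree decomposition puts a clique entirely inside one bag — forcing width ≥ 2. Therefore the treewidth is 2.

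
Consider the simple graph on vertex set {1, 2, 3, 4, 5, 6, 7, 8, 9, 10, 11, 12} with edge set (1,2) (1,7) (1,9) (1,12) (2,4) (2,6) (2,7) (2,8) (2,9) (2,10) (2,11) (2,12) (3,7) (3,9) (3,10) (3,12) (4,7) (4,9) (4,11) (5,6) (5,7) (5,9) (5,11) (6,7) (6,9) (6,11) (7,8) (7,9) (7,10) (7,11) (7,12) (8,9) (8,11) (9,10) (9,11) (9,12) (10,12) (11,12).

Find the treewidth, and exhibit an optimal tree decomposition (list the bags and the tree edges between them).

Treewidth 4.
Bags: B1 = {2, 7, 9, 11, 12}  B2 = {2, 7, 9, 10, 12}  B3 = {2, 4, 7, 9, 11}  B4 = {2, 6, 7, 9, 11}  B5 = {3, 7, 9, 10, 12}  B6 = {1, 2, 7, 9, 12}  B7 = {5, 6, 7, 9, 11}  B8 = {2, 7, 8, 9, 11}
Tree: B1–B2, B1–B3, B1–B4, B2–B5, B2–B6, B4–B7, B4–B8

Every bag has size at most 5, so the width is 5 − 1 = 4 and tw(G) ≤ 4. For the lower bound, the 5 vertices {1, 2, 7, 9, 12} are pairwise adjacent, and any tree decomposition puts a clique entirely inside one bag — forcing width ≥ 4. Combining the bounds, tw(G) = 4.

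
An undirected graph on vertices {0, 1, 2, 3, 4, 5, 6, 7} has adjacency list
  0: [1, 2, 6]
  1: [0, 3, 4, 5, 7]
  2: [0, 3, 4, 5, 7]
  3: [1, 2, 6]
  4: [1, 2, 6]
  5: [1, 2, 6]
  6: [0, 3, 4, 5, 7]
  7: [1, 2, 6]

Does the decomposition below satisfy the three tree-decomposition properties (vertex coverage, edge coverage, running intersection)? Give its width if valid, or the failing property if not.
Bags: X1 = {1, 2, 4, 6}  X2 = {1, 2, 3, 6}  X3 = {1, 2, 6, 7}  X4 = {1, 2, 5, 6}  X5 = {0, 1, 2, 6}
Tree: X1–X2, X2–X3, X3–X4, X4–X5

Checking the three conditions: (i) the bags cover all of {0, 1, 2, 3, 4, 5, 6, 7}; (ii) for each edge, some bag contains both endpoints; (iii) the bags containing any fixed vertex form a subtree. All hold, so the decomposition is valid with width 4 − 1 = 3.

Yes; width 3.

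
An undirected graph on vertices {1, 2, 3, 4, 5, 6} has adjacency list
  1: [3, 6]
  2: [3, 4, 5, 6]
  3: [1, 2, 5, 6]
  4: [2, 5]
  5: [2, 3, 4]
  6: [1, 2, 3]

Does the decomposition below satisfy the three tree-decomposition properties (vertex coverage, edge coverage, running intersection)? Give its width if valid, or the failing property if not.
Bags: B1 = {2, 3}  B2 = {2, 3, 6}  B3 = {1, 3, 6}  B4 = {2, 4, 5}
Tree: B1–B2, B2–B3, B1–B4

A tree decomposition must satisfy three properties: every vertex lies in some bag; for every edge, both endpoints lie together in some bag; and for every vertex, the bags containing it form a connected subtree. Here edge (5,3) lies in no bag, so the decomposition is invalid.

No — edge (5,3) lies in no bag.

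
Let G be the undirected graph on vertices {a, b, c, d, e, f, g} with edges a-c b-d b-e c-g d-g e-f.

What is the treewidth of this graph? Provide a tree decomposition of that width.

Each bag holds 2 vertices, so the decomposition has width 1, which upper-bounds the treewidth. G has an edge, so its treewidth is at least 1. The upper and lower bounds meet at 1, so that is the treewidth.

Treewidth 1.
One optimal decomposition is:
Bags: B1 = {e, f}  B2 = {b, e}  B3 = {b, d}  B4 = {d, g}  B5 = {c, g}  B6 = {a, c}
Tree: B1–B2, B2–B3, B3–B4, B4–B5, B5–B6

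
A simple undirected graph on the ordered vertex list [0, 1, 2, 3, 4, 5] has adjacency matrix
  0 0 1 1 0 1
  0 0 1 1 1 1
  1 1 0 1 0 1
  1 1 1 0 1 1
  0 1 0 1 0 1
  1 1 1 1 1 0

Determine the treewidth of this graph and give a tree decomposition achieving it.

The largest bag has 4 vertices, giving width 3; this decomposition certifies tw(G) ≤ 3. For the lower bound, the 4 vertices {0, 2, 3, 5} are pairwise adjacent, and any tree decomposition puts a clique entirely inside one bag — forcing width ≥ 3. Hence tw(G) = 3 exactly.

Treewidth 3.
One optimal decomposition is:
Bags: B1 = {0, 2, 3, 5}  B2 = {1, 2, 3, 5}  B3 = {1, 3, 4, 5}
Tree: B1–B2, B2–B3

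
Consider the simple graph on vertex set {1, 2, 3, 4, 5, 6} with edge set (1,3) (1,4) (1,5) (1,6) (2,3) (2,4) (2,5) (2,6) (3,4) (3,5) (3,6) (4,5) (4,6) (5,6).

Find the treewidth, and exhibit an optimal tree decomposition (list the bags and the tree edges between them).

Every bag has size at most 5, so the width is 5 − 1 = 4 and tw(G) ≤ 4. Conversely, {1, 3, 4, 5, 6} is a clique of size 5, and the vertices of any clique must share a bag in every tree decomposition; so some bag has ≥ 5 vertices and tw(G) ≥ 4. Combining the bounds, tw(G) = 4.

Treewidth 4.
One optimal decomposition is:
Bags: B1 = {1, 3, 4, 5, 6}  B2 = {2, 3, 4, 5, 6}
Tree: B1–B2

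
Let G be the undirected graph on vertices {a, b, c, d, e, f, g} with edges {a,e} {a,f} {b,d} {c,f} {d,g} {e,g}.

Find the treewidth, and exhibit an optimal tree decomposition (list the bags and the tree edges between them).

Treewidth 1.
Bags: B1 = {c, f}  B2 = {a, f}  B3 = {a, e}  B4 = {e, g}  B5 = {d, g}  B6 = {b, d}
Tree: B1–B2, B2–B3, B3–B4, B4–B5, B5–B6

The largest bag has 2 vertices, giving width 1; this decomposition certifies tw(G) ≤ 1. G has an edge, so its treewidth is at least 1. Therefore the treewidth is 1.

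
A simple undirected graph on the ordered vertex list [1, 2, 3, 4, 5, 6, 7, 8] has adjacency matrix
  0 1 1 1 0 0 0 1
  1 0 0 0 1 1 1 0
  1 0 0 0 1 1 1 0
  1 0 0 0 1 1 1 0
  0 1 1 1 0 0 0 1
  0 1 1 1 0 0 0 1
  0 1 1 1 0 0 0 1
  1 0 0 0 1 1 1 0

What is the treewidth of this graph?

A width-4 tree decomposition is:
Bags: B1 = {1, 3, 5, 6, 7}  B2 = {1, 4, 5, 6, 7}  B3 = {1, 5, 6, 7, 8}  B4 = {1, 2, 5, 6, 7}
Tree: B1–B2, B2–B3, B3–B4
The largest bag has 5 vertices, giving width 4; this decomposition certifies tw(G) ≤ 4. For the lower bound: the 5 vertex sets {3,6}, {1,4}, {7,8}, {5}, {2} are disjoint, each induces a connected subgraph, and every pair is joined by at least one edge of G. Contracting each set to a single vertex therefore yields K_{5} as a minor, and since treewidth is minor-monotone, tw(G) ≥ tw(K_{5}) = 4. Therefore the treewidth is 4.

4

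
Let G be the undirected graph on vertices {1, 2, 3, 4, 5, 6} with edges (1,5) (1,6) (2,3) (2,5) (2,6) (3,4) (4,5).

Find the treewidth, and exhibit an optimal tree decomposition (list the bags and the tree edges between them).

Each bag holds 3 vertices, so the decomposition has width 2, which upper-bounds the treewidth. For the lower bound, G contains the cycle 4–3–2–5–4, so G is not a forest; only forests have treewidth ≤ 1, hence tw(G) ≥ 2. Hence tw(G) = 2 exactly.

Treewidth 2.
One optimal decomposition is:
Bags: B1 = {3, 4, 5}  B2 = {2, 3, 5}  B3 = {1, 2, 5}  B4 = {1, 2, 6}
Tree: B1–B2, B2–B3, B3–B4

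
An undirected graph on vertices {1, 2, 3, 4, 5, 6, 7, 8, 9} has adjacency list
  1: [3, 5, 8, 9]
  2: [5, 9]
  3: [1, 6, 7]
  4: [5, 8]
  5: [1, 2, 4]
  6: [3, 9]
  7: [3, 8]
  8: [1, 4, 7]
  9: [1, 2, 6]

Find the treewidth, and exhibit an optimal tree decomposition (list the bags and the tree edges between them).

Treewidth 3.
One optimal decomposition is:
Bags: B1 = {4, 5, 7, 8}  B2 = {1, 5, 7, 8}  B3 = {1, 3, 5, 7}  B4 = {1, 2, 3, 5}  B5 = {1, 2, 3, 9}  B6 = {2, 3, 6, 9}
Tree: B1–B2, B2–B3, B3–B4, B4–B5, B5–B6

Every bag has size at most 4, so the width is 4 − 1 = 3 and tw(G) ≤ 3. For the lower bound: the 4 vertex sets {4,7,8}, {5}, {1}, {2,3,6,9} are disjoint, each induces a connected subgraph, and every pair is joined by at least one edge of G. Contracting each set to a single vertex therefore yields K_{4} as a minor, and since treewidth is minor-monotone, tw(G) ≥ tw(K_{4}) = 3. Hence tw(G) = 3 exactly.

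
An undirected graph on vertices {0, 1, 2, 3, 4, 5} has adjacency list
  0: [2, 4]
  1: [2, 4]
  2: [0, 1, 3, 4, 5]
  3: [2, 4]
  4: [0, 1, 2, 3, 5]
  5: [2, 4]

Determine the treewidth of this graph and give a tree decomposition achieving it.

Each bag holds 3 vertices, so the decomposition has width 2, which upper-bounds the treewidth. For the lower bound, the 3 vertices {0, 2, 4} are pairwise adjacent, and any tree decomposition puts a clique entirely inside one bag — forcing width ≥ 2. Therefore the treewidth is 2.

Treewidth 2.
One such decomposition:
Bags: B1 = {1, 2, 4}  B2 = {0, 2, 4}  B3 = {2, 4, 5}  B4 = {2, 3, 4}
Tree: B1–B2, B2–B3, B3–B4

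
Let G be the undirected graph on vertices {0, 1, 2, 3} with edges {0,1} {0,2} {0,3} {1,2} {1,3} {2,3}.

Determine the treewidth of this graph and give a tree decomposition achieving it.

Treewidth 3.
Bags: B1 = {0, 1, 2, 3}
Tree: (single bag)

A single bag containing all 4 vertices is trivially a valid decomposition of width 3. Conversely, {0, 1, 2, 3} is a clique of size 4, and the vertices of any clique must share a bag in every tree decomposition; so some bag has ≥ 4 vertices and tw(G) ≥ 3. Therefore the treewidth is 3.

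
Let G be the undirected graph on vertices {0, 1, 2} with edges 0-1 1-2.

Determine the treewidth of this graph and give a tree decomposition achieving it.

Treewidth 1.
One optimal decomposition is:
Bags: B1 = {1, 2}  B2 = {0, 1}
Tree: B1–B2

Each bag holds 2 vertices, so the decomposition has width 1, which upper-bounds the treewidth. Since G has at least one edge (e.g. 2–1), it is not an edgeless graph, so tw(G) ≥ 1. Hence tw(G) = 1 exactly.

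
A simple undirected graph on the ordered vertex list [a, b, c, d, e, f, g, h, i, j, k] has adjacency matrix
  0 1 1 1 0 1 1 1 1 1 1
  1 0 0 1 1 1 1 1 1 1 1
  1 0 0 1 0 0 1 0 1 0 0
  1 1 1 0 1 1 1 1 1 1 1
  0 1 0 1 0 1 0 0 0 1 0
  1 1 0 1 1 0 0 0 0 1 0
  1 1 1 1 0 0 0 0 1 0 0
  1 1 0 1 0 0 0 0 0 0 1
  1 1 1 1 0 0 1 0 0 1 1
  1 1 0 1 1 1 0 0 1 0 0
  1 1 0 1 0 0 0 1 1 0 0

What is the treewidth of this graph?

A width-4 tree decomposition is:
Bags: B1 = {a, b, d, i, j}  B2 = {a, b, d, f, j}  B3 = {a, b, d, i, k}  B4 = {b, d, e, f, j}  B5 = {a, b, d, h, k}  B6 = {a, b, d, g, i}  B7 = {a, c, d, g, i}
Tree: B1–B2, B1–B3, B2–B4, B3–B5, B1–B6, B6–B7
Every bag has size at most 5, so the width is 5 − 1 = 4 and tw(G) ≤ 4. On the other hand G contains the 5-clique {a, c, d, g, i}. A clique must lie in a single bag of any decomposition, so no decomposition can have width below 4. Therefore the treewidth is 4.

4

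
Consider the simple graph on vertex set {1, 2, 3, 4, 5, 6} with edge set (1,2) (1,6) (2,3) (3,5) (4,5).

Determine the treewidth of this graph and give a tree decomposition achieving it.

Every bag has size at most 2, so the width is 2 − 1 = 1 and tw(G) ≤ 1. Any graph with an edge has treewidth ≥ 1, and G has the edge 6–1. Hence tw(G) = 1 exactly.

Treewidth 1.
One optimal decomposition is:
Bags: B1 = {1, 6}  B2 = {1, 2}  B3 = {2, 3}  B4 = {3, 5}  B5 = {4, 5}
Tree: B1–B2, B2–B3, B3–B4, B4–B5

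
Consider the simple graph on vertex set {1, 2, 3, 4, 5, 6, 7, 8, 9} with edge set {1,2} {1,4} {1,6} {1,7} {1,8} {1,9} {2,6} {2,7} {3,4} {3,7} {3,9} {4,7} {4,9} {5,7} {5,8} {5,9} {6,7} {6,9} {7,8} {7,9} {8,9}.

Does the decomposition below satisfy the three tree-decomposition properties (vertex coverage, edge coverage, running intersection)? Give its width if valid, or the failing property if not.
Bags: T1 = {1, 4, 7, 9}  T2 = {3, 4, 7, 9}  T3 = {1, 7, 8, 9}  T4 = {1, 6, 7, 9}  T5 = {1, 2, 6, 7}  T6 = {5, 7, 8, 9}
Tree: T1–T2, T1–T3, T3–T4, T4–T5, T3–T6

Yes; width 3.

Checking the three conditions: (i) the bags cover all of {1, 2, 3, 4, 5, 6, 7, 8, 9}; (ii) for each edge, some bag contains both endpoints; (iii) the bags containing any fixed vertex form a subtree. All hold, so the decomposition is valid with width 4 − 1 = 3.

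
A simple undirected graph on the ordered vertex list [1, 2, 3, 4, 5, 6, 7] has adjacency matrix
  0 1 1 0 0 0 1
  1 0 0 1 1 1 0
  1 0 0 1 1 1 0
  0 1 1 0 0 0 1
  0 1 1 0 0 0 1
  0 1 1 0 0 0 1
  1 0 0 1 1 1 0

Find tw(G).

3

A width-3 tree decomposition is:
Bags: B1 = {2, 3, 5, 7}  B2 = {2, 3, 6, 7}  B3 = {2, 3, 4, 7}  B4 = {1, 2, 3, 7}
Tree: B1–B2, B2–B3, B3–B4
Each bag holds 4 vertices, so the decomposition has width 3, which upper-bounds the treewidth. For the lower bound: the 4 vertex sets {2,5}, {6,7}, {3}, {4} are disjoint, each induces a connected subgraph, and every pair is joined by at least one edge of G. Contracting each set to a single vertex therefore yields K_{4} as a minor, and since treewidth is minor-monotone, tw(G) ≥ tw(K_{4}) = 3. The upper and lower bounds meet at 3, so that is the treewidth.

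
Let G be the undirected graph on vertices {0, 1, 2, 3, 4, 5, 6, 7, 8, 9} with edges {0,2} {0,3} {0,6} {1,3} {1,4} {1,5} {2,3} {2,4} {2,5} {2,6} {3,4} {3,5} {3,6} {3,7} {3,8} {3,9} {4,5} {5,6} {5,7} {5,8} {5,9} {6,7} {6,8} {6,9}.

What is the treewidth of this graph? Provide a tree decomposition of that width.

The largest bag has 4 vertices, giving width 3; this decomposition certifies tw(G) ≤ 3. For the lower bound, the 4 vertices {0, 2, 3, 6} are pairwise adjacent, and any tree decomposition puts a clique entirely inside one bag — forcing width ≥ 3. Combining the bounds, tw(G) = 3.

Treewidth 3.
One such decomposition:
Bags: B1 = {3, 5, 6, 7}  B2 = {2, 3, 5, 6}  B3 = {3, 5, 6, 9}  B4 = {3, 5, 6, 8}  B5 = {0, 2, 3, 6}  B6 = {2, 3, 4, 5}  B7 = {1, 3, 4, 5}
Tree: B1–B2, B2–B3, B3–B4, B2–B5, B2–B6, B6–B7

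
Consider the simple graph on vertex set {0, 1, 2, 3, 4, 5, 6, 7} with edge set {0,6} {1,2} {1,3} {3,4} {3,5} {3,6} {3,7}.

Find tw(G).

1

A width-1 tree decomposition is:
Bags: B1 = {3, 5}  B2 = {1, 3}  B3 = {3, 6}  B4 = {1, 2}  B5 = {3, 7}  B6 = {3, 4}  B7 = {0, 6}
Tree: B1–B2, B2–B3, B2–B4, B1–B5, B3–B6, B3–B7
Each bag holds 2 vertices, so the decomposition has width 1, which upper-bounds the treewidth. G has an edge, so its treewidth is at least 1. Hence tw(G) = 1 exactly.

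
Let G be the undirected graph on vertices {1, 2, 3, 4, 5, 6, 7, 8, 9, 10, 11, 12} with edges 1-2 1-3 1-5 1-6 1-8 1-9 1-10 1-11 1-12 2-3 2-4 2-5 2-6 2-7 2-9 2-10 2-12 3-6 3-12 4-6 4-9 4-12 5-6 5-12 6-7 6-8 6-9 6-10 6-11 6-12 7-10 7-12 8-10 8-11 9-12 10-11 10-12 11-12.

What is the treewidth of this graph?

A width-4 tree decomposition is:
Bags: B1 = {1, 2, 6, 10, 12}  B2 = {1, 2, 3, 6, 12}  B3 = {1, 6, 10, 11, 12}  B4 = {1, 6, 8, 10, 11}  B5 = {1, 2, 6, 9, 12}  B6 = {1, 2, 5, 6, 12}  B7 = {2, 4, 6, 9, 12}  B8 = {2, 6, 7, 10, 12}
Tree: B1–B2, B1–B3, B3–B4, B1–B5, B2–B6, B5–B7, B1–B8
Every bag has size at most 5, so the width is 5 − 1 = 4 and tw(G) ≤ 4. On the other hand G contains the 5-clique {1, 6, 8, 10, 11}. A clique must lie in a single bag of any decomposition, so no decomposition can have width below 4. Combining the bounds, tw(G) = 4.

4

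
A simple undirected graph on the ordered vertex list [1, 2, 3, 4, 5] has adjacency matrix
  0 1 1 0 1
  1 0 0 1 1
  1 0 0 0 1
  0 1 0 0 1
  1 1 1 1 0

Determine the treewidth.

2

A width-2 tree decomposition is:
Bags: B1 = {1, 2, 5}  B2 = {2, 4, 5}  B3 = {1, 3, 5}
Tree: B1–B2, B1–B3
The largest bag has 3 vertices, giving width 2; this decomposition certifies tw(G) ≤ 2. Conversely, {1, 2, 5} is a clique of size 3, and the vertices of any clique must share a bag in every tree decomposition; so some bag has ≥ 3 vertices and tw(G) ≥ 2. The upper and lower bounds meet at 2, so that is the treewidth.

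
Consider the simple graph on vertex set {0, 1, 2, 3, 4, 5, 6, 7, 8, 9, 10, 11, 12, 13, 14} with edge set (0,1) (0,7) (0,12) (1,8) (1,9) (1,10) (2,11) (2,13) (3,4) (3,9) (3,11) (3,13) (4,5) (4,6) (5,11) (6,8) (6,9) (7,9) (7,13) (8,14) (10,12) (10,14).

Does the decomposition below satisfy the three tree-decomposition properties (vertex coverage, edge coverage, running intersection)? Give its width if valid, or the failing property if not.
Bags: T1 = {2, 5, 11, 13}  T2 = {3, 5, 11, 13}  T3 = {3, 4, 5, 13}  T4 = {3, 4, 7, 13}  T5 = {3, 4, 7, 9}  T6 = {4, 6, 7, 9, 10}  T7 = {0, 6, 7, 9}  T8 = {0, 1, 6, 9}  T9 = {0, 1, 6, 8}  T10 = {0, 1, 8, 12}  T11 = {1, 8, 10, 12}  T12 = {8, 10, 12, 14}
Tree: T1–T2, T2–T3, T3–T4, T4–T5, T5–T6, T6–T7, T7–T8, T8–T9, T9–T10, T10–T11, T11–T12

No — bags containing vertex 10 are not connected in the tree.

A tree decomposition must satisfy three properties: every vertex lies in some bag; for every edge, both endpoints lie together in some bag; and for every vertex, the bags containing it form a connected subtree. Here bags containing vertex 10 are not connected in the tree, so the decomposition is invalid.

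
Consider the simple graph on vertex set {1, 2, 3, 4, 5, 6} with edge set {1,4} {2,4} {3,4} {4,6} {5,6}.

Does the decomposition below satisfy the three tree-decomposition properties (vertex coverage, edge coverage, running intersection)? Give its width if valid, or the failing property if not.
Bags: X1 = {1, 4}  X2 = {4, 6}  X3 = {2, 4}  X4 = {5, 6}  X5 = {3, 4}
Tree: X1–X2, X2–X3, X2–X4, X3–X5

Every vertex of G appears in some bag (union = {1, 2, 3, 4, 5, 6}); every edge is covered by a bag; and for each vertex v the set of bags containing v is connected in the bag tree. The decomposition is therefore valid. The largest bag has 2 vertices, so the width is 1.

Yes; width 1.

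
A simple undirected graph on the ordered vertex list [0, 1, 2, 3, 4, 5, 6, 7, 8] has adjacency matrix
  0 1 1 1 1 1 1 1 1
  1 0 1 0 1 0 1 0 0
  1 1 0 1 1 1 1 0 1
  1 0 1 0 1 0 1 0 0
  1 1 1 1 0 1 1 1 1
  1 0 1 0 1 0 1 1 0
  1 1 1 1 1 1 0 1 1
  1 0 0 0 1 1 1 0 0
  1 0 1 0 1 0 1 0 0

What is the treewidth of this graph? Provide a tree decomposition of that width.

Treewidth 4.
Bags: B1 = {0, 2, 4, 5, 6}  B2 = {0, 2, 4, 6, 8}  B3 = {0, 4, 5, 6, 7}  B4 = {0, 1, 2, 4, 6}  B5 = {0, 2, 3, 4, 6}
Tree: B1–B2, B1–B3, B1–B4, B2–B5

The largest bag has 5 vertices, giving width 4; this decomposition certifies tw(G) ≤ 4. Conversely, {0, 2, 4, 6, 8} is a clique of size 5, and the vertices of any clique must share a bag in every tree decomposition; so some bag has ≥ 5 vertices and tw(G) ≥ 4. Hence tw(G) = 4 exactly.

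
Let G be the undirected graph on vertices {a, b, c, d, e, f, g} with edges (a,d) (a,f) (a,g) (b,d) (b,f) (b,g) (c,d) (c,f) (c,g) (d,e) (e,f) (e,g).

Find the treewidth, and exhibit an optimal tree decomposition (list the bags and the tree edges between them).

Each bag holds 4 vertices, so the decomposition has width 3, which upper-bounds the treewidth. For the lower bound: the 4 vertex sets {b,f}, {a,d}, {g}, {c} are disjoint, each induces a connected subgraph, and every pair is joined by at least one edge of G. Contracting each set to a single vertex therefore yields K_{4} as a minor, and since treewidth is minor-monotone, tw(G) ≥ tw(K_{4}) = 3. Therefore the treewidth is 3.

Treewidth 3.
Bags: B1 = {b, d, f, g}  B2 = {a, d, f, g}  B3 = {c, d, f, g}  B4 = {d, e, f, g}
Tree: B1–B2, B2–B3, B3–B4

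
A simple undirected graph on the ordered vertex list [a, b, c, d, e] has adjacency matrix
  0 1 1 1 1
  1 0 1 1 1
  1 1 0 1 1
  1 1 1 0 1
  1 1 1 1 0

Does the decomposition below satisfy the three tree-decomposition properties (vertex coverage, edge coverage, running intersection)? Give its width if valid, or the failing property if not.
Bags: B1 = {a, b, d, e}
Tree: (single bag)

No — vertex c appears in no bag.

A tree decomposition must satisfy three properties: every vertex lies in some bag; for every edge, both endpoints lie together in some bag; and for every vertex, the bags containing it form a connected subtree. Here vertex c appears in no bag, so the decomposition is invalid.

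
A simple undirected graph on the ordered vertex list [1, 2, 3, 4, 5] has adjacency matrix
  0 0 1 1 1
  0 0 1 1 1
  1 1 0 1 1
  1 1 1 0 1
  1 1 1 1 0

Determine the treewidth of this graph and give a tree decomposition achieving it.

Treewidth 3.
One optimal decomposition is:
Bags: B1 = {2, 3, 4, 5}  B2 = {1, 3, 4, 5}
Tree: B1–B2

The largest bag has 4 vertices, giving width 3; this decomposition certifies tw(G) ≤ 3. On the other hand G contains the 4-clique {1, 3, 4, 5}. A clique must lie in a single bag of any decomposition, so no decomposition can have width below 3. The upper and lower bounds meet at 3, so that is the treewidth.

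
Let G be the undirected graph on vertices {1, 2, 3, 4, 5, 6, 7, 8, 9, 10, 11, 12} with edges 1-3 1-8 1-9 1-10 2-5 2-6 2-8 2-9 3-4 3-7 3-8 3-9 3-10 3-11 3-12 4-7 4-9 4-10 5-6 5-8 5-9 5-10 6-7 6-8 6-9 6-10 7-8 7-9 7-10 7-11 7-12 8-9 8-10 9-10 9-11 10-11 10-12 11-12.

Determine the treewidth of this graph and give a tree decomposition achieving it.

Each bag holds 5 vertices, so the decomposition has width 4, which upper-bounds the treewidth. For the lower bound, the 5 vertices {2, 5, 6, 8, 9} are pairwise adjacent, and any tree decomposition puts a clique entirely inside one bag — forcing width ≥ 4. The upper and lower bounds meet at 4, so that is the treewidth.

Treewidth 4.
One optimal decomposition is:
Bags: B1 = {3, 7, 8, 9, 10}  B2 = {3, 7, 9, 10, 11}  B3 = {3, 4, 7, 9, 10}  B4 = {6, 7, 8, 9, 10}  B5 = {1, 3, 8, 9, 10}  B6 = {5, 6, 8, 9, 10}  B7 = {2, 5, 6, 8, 9}  B8 = {3, 7, 10, 11, 12}
Tree: B1–B2, B1–B3, B1–B4, B1–B5, B4–B6, B6–B7, B2–B8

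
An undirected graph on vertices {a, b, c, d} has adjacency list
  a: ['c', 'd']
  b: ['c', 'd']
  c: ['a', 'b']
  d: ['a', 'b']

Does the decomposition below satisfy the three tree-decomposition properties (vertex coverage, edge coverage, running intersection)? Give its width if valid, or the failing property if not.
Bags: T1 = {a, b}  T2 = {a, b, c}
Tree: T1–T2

No — vertex d appears in no bag.

A tree decomposition must satisfy three properties: every vertex lies in some bag; for every edge, both endpoints lie together in some bag; and for every vertex, the bags containing it form a connected subtree. Here vertex d appears in no bag, so the decomposition is invalid.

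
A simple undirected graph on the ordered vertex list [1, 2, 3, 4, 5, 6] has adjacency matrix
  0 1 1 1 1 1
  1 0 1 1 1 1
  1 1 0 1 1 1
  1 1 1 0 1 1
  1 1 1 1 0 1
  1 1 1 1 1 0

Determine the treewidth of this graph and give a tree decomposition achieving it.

Treewidth 5.
One such decomposition:
Bags: B1 = {1, 2, 3, 4, 5, 6}
Tree: (single bag)

A single bag containing all 6 vertices is trivially a valid decomposition of width 5. On the other hand G contains the 6-clique {1, 2, 3, 4, 5, 6}. A clique must lie in a single bag of any decomposition, so no decomposition can have width below 5. Hence tw(G) = 5 exactly.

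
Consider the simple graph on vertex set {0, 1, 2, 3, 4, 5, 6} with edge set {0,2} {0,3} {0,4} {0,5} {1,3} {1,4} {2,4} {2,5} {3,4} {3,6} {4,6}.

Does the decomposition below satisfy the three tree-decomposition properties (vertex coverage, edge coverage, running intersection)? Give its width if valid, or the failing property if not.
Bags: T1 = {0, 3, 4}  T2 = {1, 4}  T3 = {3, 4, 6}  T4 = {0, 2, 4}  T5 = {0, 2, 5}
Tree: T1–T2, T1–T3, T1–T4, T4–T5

No — edge (3,1) lies in no bag.

A tree decomposition must satisfy three properties: every vertex lies in some bag; for every edge, both endpoints lie together in some bag; and for every vertex, the bags containing it form a connected subtree. Here edge (3,1) lies in no bag, so the decomposition is invalid.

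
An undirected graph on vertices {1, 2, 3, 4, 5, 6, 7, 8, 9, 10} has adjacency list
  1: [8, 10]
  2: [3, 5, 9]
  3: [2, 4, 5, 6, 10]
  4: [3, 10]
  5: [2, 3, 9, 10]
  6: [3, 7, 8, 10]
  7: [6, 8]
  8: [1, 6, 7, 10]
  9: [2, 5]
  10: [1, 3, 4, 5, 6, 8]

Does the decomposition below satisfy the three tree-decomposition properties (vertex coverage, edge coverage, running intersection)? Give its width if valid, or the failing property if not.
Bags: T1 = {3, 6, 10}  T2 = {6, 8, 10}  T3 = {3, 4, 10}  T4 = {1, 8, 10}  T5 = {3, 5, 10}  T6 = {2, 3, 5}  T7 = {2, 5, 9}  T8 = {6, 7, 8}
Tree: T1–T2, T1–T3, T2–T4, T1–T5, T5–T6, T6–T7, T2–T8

Yes; width 2.

Vertex coverage: the bags together contain {1, 2, 3, 4, 5, 6, 7, 8, 9, 10}, the full vertex set. Edge coverage: each edge of G has both endpoints in at least one bag. Running intersection: for every vertex, the bags containing it form a connected subtree. All three properties hold, so this is a valid tree decomposition of width max|bag| − 1 = 2, and hence tw(G) ≤ 2.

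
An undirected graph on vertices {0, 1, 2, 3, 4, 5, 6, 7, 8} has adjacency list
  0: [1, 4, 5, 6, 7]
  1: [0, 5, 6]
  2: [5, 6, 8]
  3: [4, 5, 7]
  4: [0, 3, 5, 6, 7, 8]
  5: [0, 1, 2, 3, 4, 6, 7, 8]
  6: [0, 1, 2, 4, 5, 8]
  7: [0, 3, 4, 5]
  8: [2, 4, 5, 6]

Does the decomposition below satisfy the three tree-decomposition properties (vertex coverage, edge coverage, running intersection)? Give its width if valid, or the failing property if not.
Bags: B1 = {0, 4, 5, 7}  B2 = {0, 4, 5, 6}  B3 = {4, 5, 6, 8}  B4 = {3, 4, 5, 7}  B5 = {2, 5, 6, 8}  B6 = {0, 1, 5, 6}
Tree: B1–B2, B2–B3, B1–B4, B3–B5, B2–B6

Checking the three conditions: (i) the bags cover all of {0, 1, 2, 3, 4, 5, 6, 7, 8}; (ii) for each edge, some bag contains both endpoints; (iii) the bags containing any fixed vertex form a subtree. All hold, so the decomposition is valid with width 4 − 1 = 3.

Yes; width 3.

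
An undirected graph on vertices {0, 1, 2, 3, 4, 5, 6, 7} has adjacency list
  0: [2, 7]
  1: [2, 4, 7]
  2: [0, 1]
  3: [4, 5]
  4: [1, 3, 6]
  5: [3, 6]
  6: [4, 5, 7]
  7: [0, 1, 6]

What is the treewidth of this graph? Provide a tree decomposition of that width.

Every bag has size at most 3, so the width is 3 − 1 = 2 and tw(G) ≤ 2. The edges 0–2–1–7–0 form a cycle, so G is not a tree and its treewidth is at least 2. Therefore the treewidth is 2.

Treewidth 2.
One optimal decomposition is:
Bags: B1 = {0, 2, 7}  B2 = {1, 2, 7}  B3 = {1, 6, 7}  B4 = {1, 4, 6}  B5 = {4, 5, 6}  B6 = {3, 4, 5}
Tree: B1–B2, B2–B3, B3–B4, B4–B5, B5–B6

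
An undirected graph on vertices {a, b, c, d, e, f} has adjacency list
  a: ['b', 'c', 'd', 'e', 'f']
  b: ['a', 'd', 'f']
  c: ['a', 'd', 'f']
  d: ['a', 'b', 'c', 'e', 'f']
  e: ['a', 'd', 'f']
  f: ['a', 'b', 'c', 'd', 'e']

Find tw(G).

3

A width-3 tree decomposition is:
Bags: B1 = {a, c, d, f}  B2 = {a, d, e, f}  B3 = {a, b, d, f}
Tree: B1–B2, B2–B3
The largest bag has 4 vertices, giving width 3; this decomposition certifies tw(G) ≤ 3. On the other hand G contains the 4-clique {a, d, e, f}. A clique must lie in a single bag of any decomposition, so no decomposition can have width below 3. The upper and lower bounds meet at 3, so that is the treewidth.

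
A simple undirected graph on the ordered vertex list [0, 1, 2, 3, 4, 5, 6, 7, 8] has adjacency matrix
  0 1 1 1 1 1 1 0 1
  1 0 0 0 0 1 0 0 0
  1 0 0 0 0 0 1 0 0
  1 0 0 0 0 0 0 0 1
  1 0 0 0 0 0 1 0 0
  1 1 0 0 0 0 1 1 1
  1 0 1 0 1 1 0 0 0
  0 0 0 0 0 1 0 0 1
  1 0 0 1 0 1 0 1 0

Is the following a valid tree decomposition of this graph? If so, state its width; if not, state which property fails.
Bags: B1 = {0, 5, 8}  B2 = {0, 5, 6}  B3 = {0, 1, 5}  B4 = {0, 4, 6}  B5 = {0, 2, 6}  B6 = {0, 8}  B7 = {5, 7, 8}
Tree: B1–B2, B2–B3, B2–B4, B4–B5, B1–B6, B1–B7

No — vertex 3 appears in no bag.

A tree decomposition must satisfy three properties: every vertex lies in some bag; for every edge, both endpoints lie together in some bag; and for every vertex, the bags containing it form a connected subtree. Here vertex 3 appears in no bag, so the decomposition is invalid.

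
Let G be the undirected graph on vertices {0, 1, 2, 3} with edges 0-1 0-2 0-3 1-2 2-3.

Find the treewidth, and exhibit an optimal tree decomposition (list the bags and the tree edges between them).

Treewidth 2.
Bags: B1 = {0, 1, 2}  B2 = {0, 2, 3}
Tree: B1–B2

Every bag has size at most 3, so the width is 3 − 1 = 2 and tw(G) ≤ 2. On the other hand G contains the 3-clique {0, 1, 2}. A clique must lie in a single bag of any decomposition, so no decomposition can have width below 2. Hence tw(G) = 2 exactly.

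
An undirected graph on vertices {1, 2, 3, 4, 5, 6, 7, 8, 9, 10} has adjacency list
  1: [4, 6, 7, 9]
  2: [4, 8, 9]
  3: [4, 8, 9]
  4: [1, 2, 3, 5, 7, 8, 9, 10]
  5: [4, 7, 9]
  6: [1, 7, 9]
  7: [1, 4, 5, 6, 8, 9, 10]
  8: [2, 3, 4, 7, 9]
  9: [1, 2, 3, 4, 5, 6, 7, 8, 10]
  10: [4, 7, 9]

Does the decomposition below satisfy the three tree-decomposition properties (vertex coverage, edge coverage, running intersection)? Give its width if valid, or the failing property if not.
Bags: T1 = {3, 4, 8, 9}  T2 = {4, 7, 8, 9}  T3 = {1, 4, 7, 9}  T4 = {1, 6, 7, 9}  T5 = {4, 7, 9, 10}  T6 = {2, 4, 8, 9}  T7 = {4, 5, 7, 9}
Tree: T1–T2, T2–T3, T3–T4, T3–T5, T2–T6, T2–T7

Yes; width 3.

Checking the three conditions: (i) the bags cover all of {1, 2, 3, 4, 5, 6, 7, 8, 9, 10}; (ii) for each edge, some bag contains both endpoints; (iii) the bags containing any fixed vertex form a subtree. All hold, so the decomposition is valid with width 4 − 1 = 3.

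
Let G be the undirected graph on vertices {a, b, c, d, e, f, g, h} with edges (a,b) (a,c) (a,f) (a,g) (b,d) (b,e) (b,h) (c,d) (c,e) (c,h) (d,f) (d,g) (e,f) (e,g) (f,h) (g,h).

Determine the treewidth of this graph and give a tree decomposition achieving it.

Treewidth 4.
One such decomposition:
Bags: B1 = {a, b, d, e, h}  B2 = {a, c, d, e, h}  B3 = {a, d, e, g, h}  B4 = {a, d, e, f, h}
Tree: B1–B2, B2–B3, B3–B4

The largest bag has 5 vertices, giving width 4; this decomposition certifies tw(G) ≤ 4. For the lower bound: the 5 vertex sets {b,d}, {a,c}, {g,h}, {e}, {f} are disjoint, each induces a connected subgraph, and every pair is joined by at least one edge of G. Contracting each set to a single vertex therefore yields K_{5} as a minor, and since treewidth is minor-monotone, tw(G) ≥ tw(K_{5}) = 4. The upper and lower bounds meet at 4, so that is the treewidth.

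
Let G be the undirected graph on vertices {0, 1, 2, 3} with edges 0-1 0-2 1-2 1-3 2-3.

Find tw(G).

2

A width-2 tree decomposition is:
Bags: B1 = {0, 1, 2}  B2 = {1, 2, 3}
Tree: B1–B2
The largest bag has 3 vertices, giving width 2; this decomposition certifies tw(G) ≤ 2. On the other hand G contains the 3-clique {0, 1, 2}. A clique must lie in a single bag of any decomposition, so no decomposition can have width below 2. Hence tw(G) = 2 exactly.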